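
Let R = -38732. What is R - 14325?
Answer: -53057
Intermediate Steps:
R - 14325 = -38732 - 14325 = -53057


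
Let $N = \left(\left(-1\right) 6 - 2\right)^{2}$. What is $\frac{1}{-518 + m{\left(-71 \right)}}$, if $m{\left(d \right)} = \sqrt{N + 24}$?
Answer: $- \frac{259}{134118} - \frac{\sqrt{22}}{134118} \approx -0.0019661$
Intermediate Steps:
$N = 64$ ($N = \left(-6 - 2\right)^{2} = \left(-8\right)^{2} = 64$)
$m{\left(d \right)} = 2 \sqrt{22}$ ($m{\left(d \right)} = \sqrt{64 + 24} = \sqrt{88} = 2 \sqrt{22}$)
$\frac{1}{-518 + m{\left(-71 \right)}} = \frac{1}{-518 + 2 \sqrt{22}}$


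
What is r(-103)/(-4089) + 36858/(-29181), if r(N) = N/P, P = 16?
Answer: -802797383/636379248 ≈ -1.2615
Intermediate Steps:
r(N) = N/16
r(-103)/(-4089) + 36858/(-29181) = ((1/16)*(-103))/(-4089) + 36858/(-29181) = -103/16*(-1/4089) + 36858*(-1/29181) = 103/65424 - 12286/9727 = -802797383/636379248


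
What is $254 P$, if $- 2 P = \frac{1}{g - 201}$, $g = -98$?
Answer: $\frac{127}{299} \approx 0.42475$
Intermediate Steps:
$P = \frac{1}{598}$ ($P = - \frac{1}{2 \left(-98 - 201\right)} = - \frac{1}{2 \left(-299\right)} = \left(- \frac{1}{2}\right) \left(- \frac{1}{299}\right) = \frac{1}{598} \approx 0.0016722$)
$254 P = 254 \cdot \frac{1}{598} = \frac{127}{299}$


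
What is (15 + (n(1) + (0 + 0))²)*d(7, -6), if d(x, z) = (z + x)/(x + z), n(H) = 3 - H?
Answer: 19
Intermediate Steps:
d(x, z) = 1 (d(x, z) = (x + z)/(x + z) = 1)
(15 + (n(1) + (0 + 0))²)*d(7, -6) = (15 + ((3 - 1*1) + (0 + 0))²)*1 = (15 + ((3 - 1) + 0)²)*1 = (15 + (2 + 0)²)*1 = (15 + 2²)*1 = (15 + 4)*1 = 19*1 = 19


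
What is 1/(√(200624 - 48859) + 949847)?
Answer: 949847/902209171644 - √151765/902209171644 ≈ 1.0524e-6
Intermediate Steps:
1/(√(200624 - 48859) + 949847) = 1/(√151765 + 949847) = 1/(949847 + √151765)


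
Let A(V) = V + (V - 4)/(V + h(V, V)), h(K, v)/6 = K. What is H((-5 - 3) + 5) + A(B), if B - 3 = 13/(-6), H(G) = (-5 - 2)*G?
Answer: 4471/210 ≈ 21.290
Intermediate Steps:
h(K, v) = 6*K
H(G) = -7*G
B = 5/6 (B = 3 + 13/(-6) = 3 + 13*(-1/6) = 3 - 13/6 = 5/6 ≈ 0.83333)
A(V) = V + (-4 + V)/(7*V) (A(V) = V + (V - 4)/(V + 6*V) = V + (-4 + V)/((7*V)) = V + (-4 + V)*(1/(7*V)) = V + (-4 + V)/(7*V))
H((-5 - 3) + 5) + A(B) = -7*((-5 - 3) + 5) + (1/7 + 5/6 - 4/(7*5/6)) = -7*(-8 + 5) + (1/7 + 5/6 - 4/7*6/5) = -7*(-3) + (1/7 + 5/6 - 24/35) = 21 + 61/210 = 4471/210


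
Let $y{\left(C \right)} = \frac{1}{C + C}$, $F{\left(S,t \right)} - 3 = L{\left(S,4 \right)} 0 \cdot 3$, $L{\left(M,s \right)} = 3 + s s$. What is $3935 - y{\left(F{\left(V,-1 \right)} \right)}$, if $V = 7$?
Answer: $\frac{23609}{6} \approx 3934.8$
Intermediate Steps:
$L{\left(M,s \right)} = 3 + s^{2}$
$F{\left(S,t \right)} = 3$ ($F{\left(S,t \right)} = 3 + \left(3 + 4^{2}\right) 0 \cdot 3 = 3 + \left(3 + 16\right) 0 \cdot 3 = 3 + 19 \cdot 0 \cdot 3 = 3 + 0 \cdot 3 = 3 + 0 = 3$)
$y{\left(C \right)} = \frac{1}{2 C}$
$3935 - y{\left(F{\left(V,-1 \right)} \right)} = 3935 - \frac{1}{2 \cdot 3} = 3935 - \frac{1}{2} \cdot \frac{1}{3} = 3935 - \frac{1}{6} = \frac{23609}{6}$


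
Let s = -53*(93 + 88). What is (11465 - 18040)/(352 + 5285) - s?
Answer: 54069166/5637 ≈ 9591.8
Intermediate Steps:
s = -9593 (s = -53*181 = -9593)
(11465 - 18040)/(352 + 5285) - s = (11465 - 18040)/(352 + 5285) - 1*(-9593) = -6575/5637 + 9593 = 54069166/5637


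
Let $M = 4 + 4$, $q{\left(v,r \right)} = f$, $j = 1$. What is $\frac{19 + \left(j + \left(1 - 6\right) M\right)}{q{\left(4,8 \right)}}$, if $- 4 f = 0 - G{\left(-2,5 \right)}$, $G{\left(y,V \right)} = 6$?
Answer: $- \frac{40}{3} \approx -13.333$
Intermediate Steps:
$f = \frac{3}{2}$ ($f = - \frac{0 - 6}{4} = \left(- \frac{1}{4}\right) \left(-6\right) = \frac{3}{2} \approx 1.5$)
$q{\left(v,r \right)} = \frac{3}{2}$
$M = 8$
$\frac{19 + \left(j + \left(1 - 6\right) M\right)}{q{\left(4,8 \right)}} = \frac{19 + \left(1 + \left(1 - 6\right) 8\right)}{\frac{3}{2}} = \left(19 + \left(1 + \left(1 - 6\right) 8\right)\right) \frac{2}{3} = \left(19 + \left(1 - 40\right)\right) \frac{2}{3} = \left(19 - 39\right) \frac{2}{3} = \left(-20\right) \frac{2}{3} = - \frac{40}{3}$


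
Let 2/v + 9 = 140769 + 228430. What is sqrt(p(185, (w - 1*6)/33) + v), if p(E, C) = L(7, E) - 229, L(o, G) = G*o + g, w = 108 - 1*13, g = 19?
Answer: 2*sqrt(9242928975430)/184595 ≈ 32.939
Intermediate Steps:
w = 95 (w = 108 - 13 = 95)
L(o, G) = 19 + G*o (L(o, G) = G*o + 19 = 19 + G*o)
p(E, C) = -210 + 7*E (p(E, C) = (19 + E*7) - 229 = (19 + 7*E) - 229 = -210 + 7*E)
v = 1/184595 (v = 2/(-9 + (140769 + 228430)) = 2/(-9 + 369199) = 2/369190 = 2*(1/369190) = 1/184595 ≈ 5.4173e-6)
sqrt(p(185, (w - 1*6)/33) + v) = sqrt((-210 + 7*185) + 1/184595) = sqrt((-210 + 1295) + 1/184595) = sqrt(1085 + 1/184595) = sqrt(200285576/184595) = 2*sqrt(9242928975430)/184595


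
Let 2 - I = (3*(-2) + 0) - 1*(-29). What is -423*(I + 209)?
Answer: -79524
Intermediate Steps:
I = -21 (I = 2 - ((3*(-2) + 0) - 1*(-29)) = 2 - ((-6 + 0) + 29) = 2 - (-6 + 29) = 2 - 1*23 = 2 - 23 = -21)
-423*(I + 209) = -423*(-21 + 209) = -423*188 = -79524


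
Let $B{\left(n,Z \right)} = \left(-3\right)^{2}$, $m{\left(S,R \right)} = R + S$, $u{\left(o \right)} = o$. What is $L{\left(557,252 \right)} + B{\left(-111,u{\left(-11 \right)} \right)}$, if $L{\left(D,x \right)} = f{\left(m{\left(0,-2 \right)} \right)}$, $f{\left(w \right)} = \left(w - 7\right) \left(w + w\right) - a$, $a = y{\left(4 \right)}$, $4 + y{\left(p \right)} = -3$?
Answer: $52$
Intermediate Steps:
$y{\left(p \right)} = -7$ ($y{\left(p \right)} = -4 - 3 = -7$)
$a = -7$
$B{\left(n,Z \right)} = 9$
$f{\left(w \right)} = 7 + 2 w \left(-7 + w\right)$ ($f{\left(w \right)} = \left(w - 7\right) \left(w + w\right) - -7 = \left(-7 + w\right) 2 w + 7 = 2 w \left(-7 + w\right) + 7 = 7 + 2 w \left(-7 + w\right)$)
$L{\left(D,x \right)} = 43$ ($L{\left(D,x \right)} = 7 - 14 \left(-2 + 0\right) + 2 \left(-2 + 0\right)^{2} = 7 - -28 + 2 \left(-2\right)^{2} = 7 + 28 + 2 \cdot 4 = 7 + 28 + 8 = 43$)
$L{\left(557,252 \right)} + B{\left(-111,u{\left(-11 \right)} \right)} = 43 + 9 = 52$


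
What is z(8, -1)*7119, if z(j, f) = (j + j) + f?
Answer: 106785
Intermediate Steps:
z(j, f) = f + 2*j (z(j, f) = 2*j + f = f + 2*j)
z(8, -1)*7119 = (-1 + 2*8)*7119 = (-1 + 16)*7119 = 15*7119 = 106785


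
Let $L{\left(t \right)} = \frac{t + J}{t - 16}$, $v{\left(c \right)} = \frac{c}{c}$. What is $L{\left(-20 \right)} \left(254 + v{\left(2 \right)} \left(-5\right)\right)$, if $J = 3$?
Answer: $\frac{1411}{12} \approx 117.58$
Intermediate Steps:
$v{\left(c \right)} = 1$
$L{\left(t \right)} = \frac{3 + t}{-16 + t}$ ($L{\left(t \right)} = \frac{t + 3}{t - 16} = \frac{3 + t}{-16 + t}$)
$L{\left(-20 \right)} \left(254 + v{\left(2 \right)} \left(-5\right)\right) = \frac{3 - 20}{-16 - 20} \left(254 + 1 \left(-5\right)\right) = \frac{1}{-36} \left(-17\right) \left(254 - 5\right) = \left(- \frac{1}{36}\right) \left(-17\right) 249 = \frac{17}{36} \cdot 249 = \frac{1411}{12}$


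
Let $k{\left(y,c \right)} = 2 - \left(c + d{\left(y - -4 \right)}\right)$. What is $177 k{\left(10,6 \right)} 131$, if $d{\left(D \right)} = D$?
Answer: $-417366$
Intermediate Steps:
$k{\left(y,c \right)} = -2 - c - y$ ($k{\left(y,c \right)} = 2 - \left(c + \left(y - -4\right)\right) = 2 - \left(c + \left(y + 4\right)\right) = 2 - \left(c + \left(4 + y\right)\right) = 2 - \left(4 + c + y\right) = -2 - c - y$)
$177 k{\left(10,6 \right)} 131 = 177 \left(-2 - 6 - 10\right) 131 = 177 \left(-18\right) 131 = \left(-3186\right) 131 = -417366$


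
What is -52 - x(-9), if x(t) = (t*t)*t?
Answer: 677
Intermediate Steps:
x(t) = t**3 (x(t) = t**2*t = t**3)
-52 - x(-9) = -52 - 1*(-9)**3 = -52 - 1*(-729) = -52 + 729 = 677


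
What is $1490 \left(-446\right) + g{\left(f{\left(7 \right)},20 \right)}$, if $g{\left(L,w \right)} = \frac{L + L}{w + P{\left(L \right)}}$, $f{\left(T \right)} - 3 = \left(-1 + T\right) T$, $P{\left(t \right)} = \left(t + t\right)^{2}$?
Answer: $- \frac{539606471}{812} \approx -6.6454 \cdot 10^{5}$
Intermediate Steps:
$P{\left(t \right)} = 4 t^{2}$ ($P{\left(t \right)} = \left(2 t\right)^{2} = 4 t^{2}$)
$f{\left(T \right)} = 3 + T \left(-1 + T\right)$ ($f{\left(T \right)} = 3 + \left(-1 + T\right) T = 3 + T \left(-1 + T\right)$)
$g{\left(L,w \right)} = \frac{2 L}{w + 4 L^{2}}$ ($g{\left(L,w \right)} = \frac{L + L}{w + 4 L^{2}} = \frac{2 L}{w + 4 L^{2}}$)
$1490 \left(-446\right) + g{\left(f{\left(7 \right)},20 \right)} = 1490 \left(-446\right) + \frac{2 \left(3 + 7^{2} - 7\right)}{20 + 4 \left(3 + 7^{2} - 7\right)^{2}} = -664540 + \frac{2 \left(3 + 49 - 7\right)}{20 + 4 \left(3 + 49 - 7\right)^{2}} = -664540 + 2 \cdot 45 \frac{1}{20 + 4 \cdot 45^{2}} = -664540 + 2 \cdot 45 \frac{1}{20 + 4 \cdot 2025} = -664540 + 2 \cdot 45 \frac{1}{20 + 8100} = -664540 + 2 \cdot 45 \cdot \frac{1}{8120} = -664540 + \frac{9}{812} = - \frac{539606471}{812}$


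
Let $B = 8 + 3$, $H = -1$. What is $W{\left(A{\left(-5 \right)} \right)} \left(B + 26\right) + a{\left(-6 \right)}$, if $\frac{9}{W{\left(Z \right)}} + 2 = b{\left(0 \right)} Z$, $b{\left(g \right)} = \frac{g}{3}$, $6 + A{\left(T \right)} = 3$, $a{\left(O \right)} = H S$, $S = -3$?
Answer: $- \frac{327}{2} \approx -163.5$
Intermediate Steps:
$a{\left(O \right)} = 3$ ($a{\left(O \right)} = \left(-1\right) \left(-3\right) = 3$)
$A{\left(T \right)} = -3$ ($A{\left(T \right)} = -6 + 3 = -3$)
$b{\left(g \right)} = \frac{g}{3}$ ($b{\left(g \right)} = g \frac{1}{3} = \frac{g}{3}$)
$B = 11$
$W{\left(Z \right)} = - \frac{9}{2}$ ($W{\left(Z \right)} = \frac{9}{-2 + \frac{1}{3} \cdot 0 Z} = \frac{9}{-2 + 0 Z} = \frac{9}{-2 + 0} = \frac{9}{-2} = 9 \left(- \frac{1}{2}\right) = - \frac{9}{2}$)
$W{\left(A{\left(-5 \right)} \right)} \left(B + 26\right) + a{\left(-6 \right)} = - \frac{9 \left(11 + 26\right)}{2} + 3 = \left(- \frac{9}{2}\right) 37 + 3 = - \frac{333}{2} + 3 = - \frac{327}{2}$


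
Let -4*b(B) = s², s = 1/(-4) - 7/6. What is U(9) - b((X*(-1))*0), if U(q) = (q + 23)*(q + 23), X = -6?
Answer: 590113/576 ≈ 1024.5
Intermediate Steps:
s = -17/12 (s = 1*(-¼) - 7*⅙ = -¼ - 7/6 = -17/12 ≈ -1.4167)
U(q) = (23 + q)² (U(q) = (23 + q)*(23 + q) = (23 + q)²)
b(B) = -289/576 (b(B) = -(-17/12)²/4 = -¼*289/144 = -289/576)
U(9) - b((X*(-1))*0) = (23 + 9)² - 1*(-289/576) = 32² + 289/576 = 1024 + 289/576 = 590113/576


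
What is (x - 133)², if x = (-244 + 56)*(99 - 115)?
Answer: 8265625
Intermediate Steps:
x = 3008 (x = -188*(-16) = 3008)
(x - 133)² = (3008 - 133)² = 2875² = 8265625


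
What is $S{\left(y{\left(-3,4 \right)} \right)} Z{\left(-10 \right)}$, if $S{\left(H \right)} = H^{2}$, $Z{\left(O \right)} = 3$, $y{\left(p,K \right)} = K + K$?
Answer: $192$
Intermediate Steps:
$y{\left(p,K \right)} = 2 K$
$S{\left(y{\left(-3,4 \right)} \right)} Z{\left(-10 \right)} = \left(2 \cdot 4\right)^{2} \cdot 3 = 8^{2} \cdot 3 = 64 \cdot 3 = 192$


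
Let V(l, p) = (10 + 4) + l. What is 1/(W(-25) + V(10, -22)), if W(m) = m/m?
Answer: 1/25 ≈ 0.040000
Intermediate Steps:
V(l, p) = 14 + l
W(m) = 1
1/(W(-25) + V(10, -22)) = 1/(1 + (14 + 10)) = 1/(1 + 24) = 1/25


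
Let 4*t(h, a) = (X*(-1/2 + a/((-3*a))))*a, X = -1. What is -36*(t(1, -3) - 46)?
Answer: 3357/2 ≈ 1678.5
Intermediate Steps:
t(h, a) = 5*a/24 (t(h, a) = ((-(-1/2 + a/((-3*a))))*a)/4 = ((-(-1*½ + a*(-1/(3*a))))*a)/4 = ((-(-½ - ⅓))*a)/4 = ((-1*(-⅚))*a)/4 = (5*a/6)/4 = 5*a/24)
-36*(t(1, -3) - 46) = -36*((5/24)*(-3) - 46) = -36*(-5/8 - 46) = -36*(-373/8) = 3357/2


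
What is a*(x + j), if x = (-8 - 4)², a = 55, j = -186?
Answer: -2310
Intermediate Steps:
x = 144 (x = (-12)² = 144)
a*(x + j) = 55*(144 - 186) = 55*(-42) = -2310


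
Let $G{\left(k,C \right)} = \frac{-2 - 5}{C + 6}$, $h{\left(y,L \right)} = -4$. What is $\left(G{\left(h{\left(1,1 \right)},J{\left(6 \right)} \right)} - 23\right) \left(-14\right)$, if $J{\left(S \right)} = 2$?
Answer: $\frac{1337}{4} \approx 334.25$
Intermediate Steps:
$G{\left(k,C \right)} = - \frac{7}{6 + C}$
$\left(G{\left(h{\left(1,1 \right)},J{\left(6 \right)} \right)} - 23\right) \left(-14\right) = \left(- \frac{7}{6 + 2} - 23\right) \left(-14\right) = \left(- \frac{7}{8} - 23\right) \left(-14\right) = \left(- \frac{191}{8}\right) \left(-14\right) = \frac{1337}{4}$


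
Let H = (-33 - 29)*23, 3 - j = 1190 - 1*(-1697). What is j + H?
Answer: -4310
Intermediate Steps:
j = -2884 (j = 3 - (1190 - 1*(-1697)) = 3 - (1190 + 1697) = 3 - 1*2887 = 3 - 2887 = -2884)
H = -1426 (H = -62*23 = -1426)
j + H = -2884 - 1426 = -4310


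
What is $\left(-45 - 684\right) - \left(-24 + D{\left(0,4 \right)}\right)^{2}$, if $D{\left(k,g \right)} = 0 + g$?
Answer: $-1129$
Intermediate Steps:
$D{\left(k,g \right)} = g$
$\left(-45 - 684\right) - \left(-24 + D{\left(0,4 \right)}\right)^{2} = \left(-45 - 684\right) - \left(-24 + 4\right)^{2} = -729 - \left(-20\right)^{2} = -729 - 400 = -1129$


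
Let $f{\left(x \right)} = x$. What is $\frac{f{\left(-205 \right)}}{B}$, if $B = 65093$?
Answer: $- \frac{205}{65093} \approx -0.0031493$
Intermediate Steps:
$\frac{f{\left(-205 \right)}}{B} = - \frac{205}{65093}$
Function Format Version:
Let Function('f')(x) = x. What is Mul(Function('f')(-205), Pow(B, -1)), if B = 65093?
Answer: Rational(-205, 65093) ≈ -0.0031493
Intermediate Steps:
Mul(Function('f')(-205), Pow(B, -1)) = Mul(-205, Pow(65093, -1)) = Mul(-205, Rational(1, 65093)) = Rational(-205, 65093)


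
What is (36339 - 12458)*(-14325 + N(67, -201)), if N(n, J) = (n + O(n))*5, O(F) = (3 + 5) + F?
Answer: -325139815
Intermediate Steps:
O(F) = 8 + F
N(n, J) = 40 + 10*n (N(n, J) = (n + (8 + n))*5 = (8 + 2*n)*5 = 40 + 10*n)
(36339 - 12458)*(-14325 + N(67, -201)) = (36339 - 12458)*(-14325 + (40 + 10*67)) = 23881*(-14325 + (40 + 670)) = 23881*(-14325 + 710) = 23881*(-13615) = -325139815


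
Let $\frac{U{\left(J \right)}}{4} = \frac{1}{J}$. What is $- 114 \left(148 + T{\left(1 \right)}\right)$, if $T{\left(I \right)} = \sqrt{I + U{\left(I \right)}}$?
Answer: $-16872 - 114 \sqrt{5} \approx -17127.0$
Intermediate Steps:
$U{\left(J \right)} = \frac{4}{J}$
$T{\left(I \right)} = \sqrt{I + \frac{4}{I}}$
$- 114 \left(148 + T{\left(1 \right)}\right) = - 114 \left(148 + \sqrt{1 + \frac{4}{1}}\right) = - 114 \left(148 + \sqrt{1 + 4 \cdot 1}\right) = - 114 \left(148 + \sqrt{1 + 4}\right) = - 114 \left(148 + \sqrt{5}\right) = -16872 - 114 \sqrt{5}$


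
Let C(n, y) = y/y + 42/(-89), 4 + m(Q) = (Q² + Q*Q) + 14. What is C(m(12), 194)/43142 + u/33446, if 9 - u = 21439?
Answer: -41140935189/64210266274 ≈ -0.64072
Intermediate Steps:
u = -21430 (u = 9 - 1*21439 = 9 - 21439 = -21430)
m(Q) = 10 + 2*Q² (m(Q) = -4 + ((Q² + Q*Q) + 14) = -4 + ((Q² + Q²) + 14) = -4 + (2*Q² + 14) = -4 + (14 + 2*Q²) = 10 + 2*Q²)
C(n, y) = 47/89 (C(n, y) = 1 + 42*(-1/89) = 1 - 42/89 = 47/89)
C(m(12), 194)/43142 + u/33446 = (47/89)/43142 - 21430/33446 = (47/89)*(1/43142) - 21430*1/33446 = 47/3839638 - 10715/16723 = -41140935189/64210266274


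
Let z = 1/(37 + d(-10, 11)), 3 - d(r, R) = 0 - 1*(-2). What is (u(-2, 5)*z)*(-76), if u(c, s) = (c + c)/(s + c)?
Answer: 8/3 ≈ 2.6667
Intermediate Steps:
d(r, R) = 1 (d(r, R) = 3 - (0 - 1*(-2)) = 3 - (0 + 2) = 3 - 1*2 = 3 - 2 = 1)
u(c, s) = 2*c/(c + s) (u(c, s) = (2*c)/(c + s) = 2*c/(c + s))
z = 1/38 (z = 1/(37 + 1) = 1/38 ≈ 0.026316)
(u(-2, 5)*z)*(-76) = ((2*(-2)/(-2 + 5))*(1/38))*(-76) = ((2*(-2)/3)*(1/38))*(-76) = ((2*(-2)*(⅓))*(1/38))*(-76) = -4/3*1/38*(-76) = -2/57*(-76) = 8/3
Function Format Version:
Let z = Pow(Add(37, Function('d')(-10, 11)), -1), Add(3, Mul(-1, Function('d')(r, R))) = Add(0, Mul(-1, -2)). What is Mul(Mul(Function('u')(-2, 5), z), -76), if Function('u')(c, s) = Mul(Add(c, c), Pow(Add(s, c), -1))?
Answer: Rational(8, 3) ≈ 2.6667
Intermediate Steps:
Function('d')(r, R) = 1 (Function('d')(r, R) = Add(3, Mul(-1, Add(0, Mul(-1, -2)))) = Add(3, Mul(-1, Add(0, 2))) = Add(3, Mul(-1, 2)) = Add(3, -2) = 1)
Function('u')(c, s) = Mul(2, c, Pow(Add(c, s), -1)) (Function('u')(c, s) = Mul(Mul(2, c), Pow(Add(c, s), -1)) = Mul(2, c, Pow(Add(c, s), -1)))
z = Rational(1, 38) (z = Pow(Add(37, 1), -1) = Pow(38, -1) = Rational(1, 38) ≈ 0.026316)
Mul(Mul(Function('u')(-2, 5), z), -76) = Mul(Mul(Mul(2, -2, Pow(Add(-2, 5), -1)), Rational(1, 38)), -76) = Mul(Mul(Mul(2, -2, Pow(3, -1)), Rational(1, 38)), -76) = Mul(Mul(Mul(2, -2, Rational(1, 3)), Rational(1, 38)), -76) = Mul(Mul(Rational(-4, 3), Rational(1, 38)), -76) = Mul(Rational(-2, 57), -76) = Rational(8, 3)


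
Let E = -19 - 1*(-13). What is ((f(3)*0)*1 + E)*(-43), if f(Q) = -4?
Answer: 258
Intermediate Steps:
E = -6 (E = -19 + 13 = -6)
((f(3)*0)*1 + E)*(-43) = (-4*0*1 - 6)*(-43) = (0*1 - 6)*(-43) = (0 - 6)*(-43) = -6*(-43) = 258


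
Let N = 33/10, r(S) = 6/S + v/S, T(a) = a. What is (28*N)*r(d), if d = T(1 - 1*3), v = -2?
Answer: -924/5 ≈ -184.80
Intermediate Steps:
d = -2 (d = 1 - 1*3 = 1 - 3 = -2)
r(S) = 4/S (r(S) = 6/S - 2/S = 4/S)
N = 33/10 (N = 33*(⅒) = 33/10 ≈ 3.3000)
(28*N)*r(d) = (28*(33/10))*(4/(-2)) = 462*(4*(-½))/5 = (462/5)*(-2) = -924/5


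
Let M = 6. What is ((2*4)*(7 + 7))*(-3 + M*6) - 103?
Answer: 3593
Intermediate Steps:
((2*4)*(7 + 7))*(-3 + M*6) - 103 = ((2*4)*(7 + 7))*(-3 + 6*6) - 103 = (8*14)*(-3 + 36) - 103 = 112*33 - 103 = 3696 - 103 = 3593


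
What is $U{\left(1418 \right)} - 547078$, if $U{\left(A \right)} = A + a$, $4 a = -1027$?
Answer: $- \frac{2183667}{4} \approx -5.4592 \cdot 10^{5}$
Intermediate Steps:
$a = - \frac{1027}{4}$ ($a = \frac{1}{4} \left(-1027\right) = - \frac{1027}{4} \approx -256.75$)
$U{\left(A \right)} = - \frac{1027}{4} + A$ ($U{\left(A \right)} = A - \frac{1027}{4} = - \frac{1027}{4} + A$)
$U{\left(1418 \right)} - 547078 = \left(- \frac{1027}{4} + 1418\right) - 547078 = \frac{4645}{4} - 547078 = - \frac{2183667}{4}$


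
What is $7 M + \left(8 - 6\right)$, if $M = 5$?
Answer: $37$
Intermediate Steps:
$7 M + \left(8 - 6\right) = 7 \cdot 5 + \left(8 - 6\right) = 35 + 2 = 37$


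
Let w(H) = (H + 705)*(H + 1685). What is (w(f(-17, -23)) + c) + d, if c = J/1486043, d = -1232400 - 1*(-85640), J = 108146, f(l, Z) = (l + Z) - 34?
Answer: -193510925271/1486043 ≈ -1.3022e+5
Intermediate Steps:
f(l, Z) = -34 + Z + l (f(l, Z) = (Z + l) - 34 = -34 + Z + l)
d = -1146760 (d = -1232400 + 85640 = -1146760)
c = 108146/1486043 ≈ 0.072775
w(H) = (705 + H)*(1685 + H)
(w(f(-17, -23)) + c) + d = ((1187925 + (-34 - 23 - 17)**2 + 2390*(-34 - 23 - 17)) + 108146/1486043) - 1146760 = ((1187925 + (-74)**2 + 2390*(-74)) + 108146/1486043) - 1146760 = ((1187925 + 5476 - 176860) + 108146/1486043) - 1146760 = (1016541 + 108146/1486043) - 1146760 = 1510623745409/1486043 - 1146760 = -193510925271/1486043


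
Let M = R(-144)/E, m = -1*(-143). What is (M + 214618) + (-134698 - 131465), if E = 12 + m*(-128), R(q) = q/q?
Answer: -942861141/18292 ≈ -51545.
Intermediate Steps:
m = 143
R(q) = 1
E = -18292 (E = 12 + 143*(-128) = 12 - 18304 = -18292)
M = -1/18292 (M = 1/(-18292) = 1*(-1/18292) = -1/18292 ≈ -5.4669e-5)
(M + 214618) + (-134698 - 131465) = (-1/18292 + 214618) + (-134698 - 131465) = 3925792455/18292 - 266163 = -942861141/18292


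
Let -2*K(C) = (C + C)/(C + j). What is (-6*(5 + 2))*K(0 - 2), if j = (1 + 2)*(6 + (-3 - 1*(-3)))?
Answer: -21/4 ≈ -5.2500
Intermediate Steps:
j = 18 (j = 3*(6 + (-3 + 3)) = 3*(6 + 0) = 3*6 = 18)
K(C) = -C/(18 + C) (K(C) = -(C + C)/(2*(C + 18)) = -2*C/(2*(18 + C)) = -C/(18 + C))
(-6*(5 + 2))*K(0 - 2) = (-6*(5 + 2))*(-(0 - 2)/(18 + (0 - 2))) = (-6*7)*(-1*(-2)/(18 - 2)) = -(-42)*(-2)/16 = -42*1/8 = -21/4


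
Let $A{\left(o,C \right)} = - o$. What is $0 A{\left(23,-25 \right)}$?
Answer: $0$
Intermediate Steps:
$0 A{\left(23,-25 \right)} = 0 \left(\left(-1\right) 23\right) = 0 \left(-23\right) = 0$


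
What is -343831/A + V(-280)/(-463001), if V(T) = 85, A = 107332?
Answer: -159203220051/49694823332 ≈ -3.2036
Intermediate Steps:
-343831/A + V(-280)/(-463001) = -343831/107332 + 85/(-463001) = -343831*1/107332 + 85*(-1/463001) = -343831/107332 - 85/463001 = -159203220051/49694823332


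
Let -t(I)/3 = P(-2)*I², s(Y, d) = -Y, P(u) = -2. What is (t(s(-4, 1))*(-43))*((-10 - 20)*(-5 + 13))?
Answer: 990720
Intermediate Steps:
t(I) = 6*I² (t(I) = -(-6)*I² = 6*I²)
(t(s(-4, 1))*(-43))*((-10 - 20)*(-5 + 13)) = ((6*(-1*(-4))²)*(-43))*((-10 - 20)*(-5 + 13)) = ((6*4²)*(-43))*(-30*8) = ((6*16)*(-43))*(-240) = (96*(-43))*(-240) = -4128*(-240) = 990720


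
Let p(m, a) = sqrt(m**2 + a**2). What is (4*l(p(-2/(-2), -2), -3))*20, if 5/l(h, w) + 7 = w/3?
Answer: -50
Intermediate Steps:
p(m, a) = sqrt(a**2 + m**2)
l(h, w) = 5/(-7 + w/3)
(4*l(p(-2/(-2), -2), -3))*20 = (4*(15/(-21 - 3)))*20 = (4*(15/(-24)))*20 = (4*(15*(-1/24)))*20 = (4*(-5/8))*20 = -5/2*20 = -50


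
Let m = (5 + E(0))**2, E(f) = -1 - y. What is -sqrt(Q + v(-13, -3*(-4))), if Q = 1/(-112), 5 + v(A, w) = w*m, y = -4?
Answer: -9*sqrt(7385)/28 ≈ -27.622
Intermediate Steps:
E(f) = 3 (E(f) = -1 - 1*(-4) = -1 + 4 = 3)
m = 64 (m = (5 + 3)**2 = 8**2 = 64)
v(A, w) = -5 + 64*w (v(A, w) = -5 + w*64 = -5 + 64*w)
Q = -1/112 ≈ -0.0089286
-sqrt(Q + v(-13, -3*(-4))) = -sqrt(-1/112 + (-5 + 64*(-3*(-4)))) = -sqrt(-1/112 + (-5 + 64*12)) = -sqrt(-1/112 + (-5 + 768)) = -sqrt(-1/112 + 763) = -sqrt(85455/112) = -9*sqrt(7385)/28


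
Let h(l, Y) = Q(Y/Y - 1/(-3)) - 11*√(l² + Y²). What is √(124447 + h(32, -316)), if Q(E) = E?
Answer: √(1120035 - 396*√6305)/3 ≈ 347.79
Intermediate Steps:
h(l, Y) = 4/3 - 11*√(Y² + l²) (h(l, Y) = (Y/Y - 1/(-3)) - 11*√(l² + Y²) = (1 - 1*(-⅓)) - 11*√(Y² + l²) = (1 + ⅓) - 11*√(Y² + l²) = 4/3 - 11*√(Y² + l²))
√(124447 + h(32, -316)) = √(124447 + (4/3 - 11*√((-316)² + 32²))) = √(124447 + (4/3 - 11*√(99856 + 1024))) = √(124447 + (4/3 - 44*√6305)) = √(373345/3 - 44*√6305)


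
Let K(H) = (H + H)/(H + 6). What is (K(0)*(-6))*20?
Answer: 0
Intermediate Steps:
K(H) = 2*H/(6 + H) (K(H) = (2*H)/(6 + H) = 2*H/(6 + H))
(K(0)*(-6))*20 = ((2*0/(6 + 0))*(-6))*20 = ((2*0/6)*(-6))*20 = ((2*0*(⅙))*(-6))*20 = (0*(-6))*20 = 0*20 = 0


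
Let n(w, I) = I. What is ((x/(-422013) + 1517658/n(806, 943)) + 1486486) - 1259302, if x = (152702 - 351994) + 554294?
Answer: 740242973588/3235433 ≈ 2.2879e+5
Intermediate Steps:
x = 355002 (x = -199292 + 554294 = 355002)
((x/(-422013) + 1517658/n(806, 943)) + 1486486) - 1259302 = ((355002/(-422013) + 1517658/943) + 1486486) - 1259302 = ((355002*(-1/422013) + 1517658*(1/943)) + 1486486) - 1259302 = ((-118334/140671 + 1517658/943) + 1486486) - 1259302 = (5204362916/3235433 + 1486486) - 1259302 = 4814630221354/3235433 - 1259302 = 740242973588/3235433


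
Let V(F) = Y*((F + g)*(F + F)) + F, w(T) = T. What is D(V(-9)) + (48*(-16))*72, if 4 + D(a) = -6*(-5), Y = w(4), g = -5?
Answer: -55270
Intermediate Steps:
Y = 4
V(F) = F + 8*F*(-5 + F) (V(F) = 4*((F - 5)*(F + F)) + F = 4*((-5 + F)*(2*F)) + F = 4*(2*F*(-5 + F)) + F = 8*F*(-5 + F) + F = F + 8*F*(-5 + F))
D(a) = 26 (D(a) = -4 - 6*(-5) = -4 + 30 = 26)
D(V(-9)) + (48*(-16))*72 = 26 + (48*(-16))*72 = 26 - 768*72 = 26 - 55296 = -55270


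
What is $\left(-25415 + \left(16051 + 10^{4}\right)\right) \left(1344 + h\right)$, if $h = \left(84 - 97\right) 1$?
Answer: $846516$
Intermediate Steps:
$h = -13$ ($h = \left(-13\right) 1 = -13$)
$\left(-25415 + \left(16051 + 10^{4}\right)\right) \left(1344 + h\right) = \left(-25415 + \left(16051 + 10^{4}\right)\right) \left(1344 - 13\right) = \left(-25415 + \left(16051 + 10000\right)\right) 1331 = \left(-25415 + 26051\right) 1331 = 636 \cdot 1331 = 846516$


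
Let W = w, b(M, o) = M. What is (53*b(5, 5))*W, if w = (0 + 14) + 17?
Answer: 8215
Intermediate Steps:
w = 31 (w = 14 + 17 = 31)
W = 31
(53*b(5, 5))*W = (53*5)*31 = 265*31 = 8215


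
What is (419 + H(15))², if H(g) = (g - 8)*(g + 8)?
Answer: 336400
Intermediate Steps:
H(g) = (-8 + g)*(8 + g)
(419 + H(15))² = (419 + (-64 + 15²))² = (419 + (-64 + 225))² = (419 + 161)² = 580² = 336400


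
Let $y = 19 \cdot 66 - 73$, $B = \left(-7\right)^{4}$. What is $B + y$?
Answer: $3582$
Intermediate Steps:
$B = 2401$
$y = 1181$ ($y = 1254 - 73 = 1181$)
$B + y = 2401 + 1181 = 3582$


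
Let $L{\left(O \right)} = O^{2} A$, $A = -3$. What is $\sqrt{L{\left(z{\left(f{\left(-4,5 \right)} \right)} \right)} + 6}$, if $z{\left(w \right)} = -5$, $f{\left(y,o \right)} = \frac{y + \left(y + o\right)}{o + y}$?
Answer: $i \sqrt{69} \approx 8.3066 i$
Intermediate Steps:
$f{\left(y,o \right)} = \frac{o + 2 y}{o + y}$ ($f{\left(y,o \right)} = \frac{y + \left(o + y\right)}{o + y} = \frac{o + 2 y}{o + y}$)
$L{\left(O \right)} = - 3 O^{2}$ ($L{\left(O \right)} = O^{2} \left(-3\right) = - 3 O^{2}$)
$\sqrt{L{\left(z{\left(f{\left(-4,5 \right)} \right)} \right)} + 6} = \sqrt{- 3 \left(-5\right)^{2} + 6} = \sqrt{\left(-3\right) 25 + 6} = \sqrt{-75 + 6} = \sqrt{-69} = i \sqrt{69}$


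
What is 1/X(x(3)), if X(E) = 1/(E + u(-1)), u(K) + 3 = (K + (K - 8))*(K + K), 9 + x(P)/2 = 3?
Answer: 5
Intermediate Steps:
x(P) = -12 (x(P) = -18 + 2*3 = -18 + 6 = -12)
u(K) = -3 + 2*K*(-8 + 2*K) (u(K) = -3 + (K + (K - 8))*(K + K) = -3 + (K + (-8 + K))*(2*K) = -3 + (-8 + 2*K)*(2*K) = -3 + 2*K*(-8 + 2*K))
X(E) = 1/(17 + E) (X(E) = 1/(E + (-3 - 16*(-1) + 4*(-1)**2)) = 1/(E + (-3 + 16 + 4*1)) = 1/(E + (-3 + 16 + 4)) = 1/(E + 17) = 1/(17 + E))
1/X(x(3)) = 1/(1/(17 - 12)) = 1/(1/5) = 5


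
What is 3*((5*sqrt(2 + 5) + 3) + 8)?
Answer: 33 + 15*sqrt(7) ≈ 72.686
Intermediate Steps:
3*((5*sqrt(2 + 5) + 3) + 8) = 3*((5*sqrt(7) + 3) + 8) = 3*((3 + 5*sqrt(7)) + 8) = 3*(11 + 5*sqrt(7)) = 33 + 15*sqrt(7)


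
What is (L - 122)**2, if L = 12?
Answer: 12100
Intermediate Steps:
(L - 122)**2 = (12 - 122)**2 = (-110)**2 = 12100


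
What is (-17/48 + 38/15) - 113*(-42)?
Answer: 1139563/240 ≈ 4748.2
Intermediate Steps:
(-17/48 + 38/15) - 113*(-42) = (-17*1/48 + 38*(1/15)) + 4746 = (-17/48 + 38/15) + 4746 = 523/240 + 4746 = 1139563/240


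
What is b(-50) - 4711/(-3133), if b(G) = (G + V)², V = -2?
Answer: 8476343/3133 ≈ 2705.5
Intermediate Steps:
b(G) = (-2 + G)² (b(G) = (G - 2)² = (-2 + G)²)
b(-50) - 4711/(-3133) = (-2 - 50)² - 4711/(-3133) = (-52)² - 4711*(-1/3133) = 2704 + 4711/3133 = 8476343/3133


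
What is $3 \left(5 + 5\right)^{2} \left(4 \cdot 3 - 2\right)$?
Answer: $3000$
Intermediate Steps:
$3 \left(5 + 5\right)^{2} \left(4 \cdot 3 - 2\right) = 3 \cdot 10^{2} \left(12 - 2\right) = 3 \cdot 100 \cdot 10 = 300 \cdot 10 = 3000$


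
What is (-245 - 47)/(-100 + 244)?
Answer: -73/36 ≈ -2.0278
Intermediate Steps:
(-245 - 47)/(-100 + 244) = -292/144 = -292*1/144 = -73/36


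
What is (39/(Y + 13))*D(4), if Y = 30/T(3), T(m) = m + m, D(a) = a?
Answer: 26/3 ≈ 8.6667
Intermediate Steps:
T(m) = 2*m
Y = 5 (Y = 30/((2*3)) = 30/6 = 30*(⅙) = 5)
(39/(Y + 13))*D(4) = (39/(5 + 13))*4 = (39/18)*4 = (39*(1/18))*4 = (13/6)*4 = 26/3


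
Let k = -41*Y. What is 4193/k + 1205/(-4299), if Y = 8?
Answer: -18420947/1410072 ≈ -13.064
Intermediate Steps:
k = -328 (k = -41*8 = -328)
4193/k + 1205/(-4299) = 4193/(-328) + 1205/(-4299) = 4193*(-1/328) + 1205*(-1/4299) = -4193/328 - 1205/4299 = -18420947/1410072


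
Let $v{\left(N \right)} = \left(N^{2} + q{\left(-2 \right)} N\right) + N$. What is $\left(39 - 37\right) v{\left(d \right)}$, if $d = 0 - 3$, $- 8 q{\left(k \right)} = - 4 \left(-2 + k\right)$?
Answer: $24$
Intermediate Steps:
$q{\left(k \right)} = -1 + \frac{k}{2}$ ($q{\left(k \right)} = - \frac{\left(-4\right) \left(-2 + k\right)}{8} = - \frac{8 - 4 k}{8} = -1 + \frac{k}{2}$)
$d = -3$ ($d = 0 - 3 = -3$)
$v{\left(N \right)} = N^{2} - N$ ($v{\left(N \right)} = \left(N^{2} + \left(-1 + \frac{1}{2} \left(-2\right)\right) N\right) + N = \left(N^{2} + \left(-1 - 1\right) N\right) + N = \left(N^{2} - 2 N\right) + N = N^{2} - N$)
$\left(39 - 37\right) v{\left(d \right)} = \left(39 - 37\right) \left(- 3 \left(-1 - 3\right)\right) = 2 \left(\left(-3\right) \left(-4\right)\right) = 2 \cdot 12 = 24$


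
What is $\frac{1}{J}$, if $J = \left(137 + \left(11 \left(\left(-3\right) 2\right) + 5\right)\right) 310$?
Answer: $\frac{1}{23560} \approx 4.2445 \cdot 10^{-5}$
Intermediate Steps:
$J = 23560$ ($J = \left(137 + \left(11 \left(-6\right) + 5\right)\right) 310 = \left(137 + \left(-66 + 5\right)\right) 310 = \left(137 - 61\right) 310 = 76 \cdot 310 = 23560$)
$\frac{1}{J} = \frac{1}{23560}$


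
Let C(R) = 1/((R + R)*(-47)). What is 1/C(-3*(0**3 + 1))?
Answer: 282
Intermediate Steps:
C(R) = -1/(94*R) (C(R) = -1/47/(2*R) = (1/(2*R))*(-1/47) = -1/(94*R))
1/C(-3*(0**3 + 1)) = 1/(-(-1/(3*(0**3 + 1)))/94) = 1/(-(-1/(3*(0 + 1)))/94) = 1/(-1/(94*((-3*1)))) = 1/(-1/94/(-3)) = 1/(-1/94*(-1/3)) = 1/(1/282) = 282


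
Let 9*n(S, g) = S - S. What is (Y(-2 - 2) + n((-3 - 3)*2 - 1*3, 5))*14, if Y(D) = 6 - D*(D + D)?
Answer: -364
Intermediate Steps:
Y(D) = 6 - 2*D² (Y(D) = 6 - D*2*D = 6 - 2*D²)
n(S, g) = 0 (n(S, g) = (S - S)/9 = (⅑)*0 = 0)
(Y(-2 - 2) + n((-3 - 3)*2 - 1*3, 5))*14 = ((6 - 2*(-2 - 2)²) + 0)*14 = ((6 - 2*(-4)²) + 0)*14 = ((6 - 2*16) + 0)*14 = ((6 - 32) + 0)*14 = (-26 + 0)*14 = -26*14 = -364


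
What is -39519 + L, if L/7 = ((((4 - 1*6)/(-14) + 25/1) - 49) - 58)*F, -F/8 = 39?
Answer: 139257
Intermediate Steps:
F = -312 (F = -8*39 = -312)
L = 178776 (L = 7*(((((4 - 1*6)/(-14) + 25/1) - 49) - 58)*(-312)) = 7*(((((4 - 6)*(-1/14) + 25*1) - 49) - 58)*(-312)) = 7*((((-2*(-1/14) + 25) - 49) - 58)*(-312)) = 7*((((⅐ + 25) - 49) - 58)*(-312)) = 7*(((176/7 - 49) - 58)*(-312)) = 7*((-167/7 - 58)*(-312)) = 7*(-573/7*(-312)) = 7*(178776/7) = 178776)
-39519 + L = -39519 + 178776 = 139257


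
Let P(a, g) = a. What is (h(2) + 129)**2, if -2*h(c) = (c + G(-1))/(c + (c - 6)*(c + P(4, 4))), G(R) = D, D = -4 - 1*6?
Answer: 2007889/121 ≈ 16594.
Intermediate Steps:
D = -10 (D = -4 - 6 = -10)
G(R) = -10
h(c) = -(-10 + c)/(2*(c + (-6 + c)*(4 + c))) (h(c) = -(c - 10)/(2*(c + (c - 6)*(c + 4))) = -(-10 + c)/(2*(c + (-6 + c)*(4 + c))))
(h(2) + 129)**2 = ((5 - 1/2*2)/(-24 + 2**2 - 1*2) + 129)**2 = ((5 - 1)/(-24 + 4 - 2) + 129)**2 = (4/(-22) + 129)**2 = (-1/22*4 + 129)**2 = (-2/11 + 129)**2 = (1417/11)**2 = 2007889/121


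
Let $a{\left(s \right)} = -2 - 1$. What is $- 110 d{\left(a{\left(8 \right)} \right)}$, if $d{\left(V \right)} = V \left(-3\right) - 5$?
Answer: $-440$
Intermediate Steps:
$a{\left(s \right)} = -3$ ($a{\left(s \right)} = -2 - 1 = -3$)
$d{\left(V \right)} = -5 - 3 V$ ($d{\left(V \right)} = - 3 V - 5 = -5 - 3 V$)
$- 110 d{\left(a{\left(8 \right)} \right)} = - 110 \left(-5 - -9\right) = - 110 \left(-5 + 9\right) = \left(-110\right) 4 = -440$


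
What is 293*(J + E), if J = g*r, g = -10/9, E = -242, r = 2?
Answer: -644014/9 ≈ -71557.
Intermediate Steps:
g = -10/9 (g = -10*⅑ = -10/9 ≈ -1.1111)
J = -20/9 (J = -10/9*2 = -20/9 ≈ -2.2222)
293*(J + E) = 293*(-20/9 - 242) = 293*(-2198/9) = -644014/9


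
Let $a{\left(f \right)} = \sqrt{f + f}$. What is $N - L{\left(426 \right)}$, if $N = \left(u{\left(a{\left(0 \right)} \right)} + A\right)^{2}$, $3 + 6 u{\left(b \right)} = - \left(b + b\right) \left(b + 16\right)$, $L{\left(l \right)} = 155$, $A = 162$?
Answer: $\frac{103709}{4} \approx 25927.0$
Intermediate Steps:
$a{\left(f \right)} = \sqrt{2} \sqrt{f}$ ($a{\left(f \right)} = \sqrt{2 f} = \sqrt{2} \sqrt{f}$)
$u{\left(b \right)} = - \frac{1}{2} - \frac{b \left(16 + b\right)}{3}$ ($u{\left(b \right)} = - \frac{1}{2} + \frac{\left(-1\right) \left(b + b\right) \left(b + 16\right)}{6} = - \frac{1}{2} + \frac{\left(-1\right) 2 b \left(16 + b\right)}{6} = - \frac{1}{2} + \frac{\left(-2\right) b \left(16 + b\right)}{6} = - \frac{1}{2} - \frac{b \left(16 + b\right)}{3}$)
$N = \frac{104329}{4}$ ($N = \left(\left(- \frac{1}{2} - \frac{16 \sqrt{2} \sqrt{0}}{3} - \frac{\left(\sqrt{2} \sqrt{0}\right)^{2}}{3}\right) + 162\right)^{2} = \left(\left(- \frac{1}{2} - \frac{16 \sqrt{2} \cdot 0}{3} - \frac{\left(\sqrt{2} \cdot 0\right)^{2}}{3}\right) + 162\right)^{2} = \left(\left(- \frac{1}{2} - 0 - \frac{0^{2}}{3}\right) + 162\right)^{2} = \left(\left(- \frac{1}{2} + 0 - 0\right) + 162\right)^{2} = \left(\left(- \frac{1}{2} + 0 + 0\right) + 162\right)^{2} = \left(- \frac{1}{2} + 162\right)^{2} = \left(\frac{323}{2}\right)^{2} = \frac{104329}{4} \approx 26082.0$)
$N - L{\left(426 \right)} = \frac{104329}{4} - 155 = \frac{103709}{4}$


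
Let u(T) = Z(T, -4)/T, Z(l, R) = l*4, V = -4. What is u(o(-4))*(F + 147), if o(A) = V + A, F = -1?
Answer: 584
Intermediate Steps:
Z(l, R) = 4*l
o(A) = -4 + A
u(T) = 4 (u(T) = (4*T)/T = 4)
u(o(-4))*(F + 147) = 4*(-1 + 147) = 4*146 = 584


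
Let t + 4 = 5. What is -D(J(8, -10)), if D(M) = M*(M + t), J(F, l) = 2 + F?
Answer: -110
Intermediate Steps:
t = 1 (t = -4 + 5 = 1)
D(M) = M*(1 + M) (D(M) = M*(M + 1) = M*(1 + M))
-D(J(8, -10)) = -(2 + 8)*(1 + (2 + 8)) = -10*(1 + 10) = -10*11 = -1*110 = -110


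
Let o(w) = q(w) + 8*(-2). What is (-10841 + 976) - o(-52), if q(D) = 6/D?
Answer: -256071/26 ≈ -9848.9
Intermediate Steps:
o(w) = -16 + 6/w (o(w) = 6/w + 8*(-2) = 6/w - 16 = -16 + 6/w)
(-10841 + 976) - o(-52) = (-10841 + 976) - (-16 + 6/(-52)) = -9865 - (-16 + 6*(-1/52)) = -9865 - (-16 - 3/26) = -9865 - 1*(-419/26) = -9865 + 419/26 = -256071/26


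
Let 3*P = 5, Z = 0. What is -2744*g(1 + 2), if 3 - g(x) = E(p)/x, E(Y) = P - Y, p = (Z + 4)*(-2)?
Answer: 5488/9 ≈ 609.78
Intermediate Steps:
P = 5/3 (P = (⅓)*5 = 5/3 ≈ 1.6667)
p = -8 (p = (0 + 4)*(-2) = 4*(-2) = -8)
E(Y) = 5/3 - Y
g(x) = 3 - 29/(3*x) (g(x) = 3 - (5/3 - 1*(-8))/x = 3 - (5/3 + 8)/x = 3 - 29/(3*x))
-2744*g(1 + 2) = -2744*(3 - 29/(3*(1 + 2))) = -2744*(3 - 29/3/3) = -2744*(3 - 29/3*⅓) = -2744*(3 - 29/9) = -2744*(-2/9) = 5488/9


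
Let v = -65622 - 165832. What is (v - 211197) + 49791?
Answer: -392860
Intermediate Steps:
v = -231454
(v - 211197) + 49791 = (-231454 - 211197) + 49791 = -442651 + 49791 = -392860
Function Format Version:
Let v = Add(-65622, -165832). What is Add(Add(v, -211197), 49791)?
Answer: -392860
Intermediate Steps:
v = -231454
Add(Add(v, -211197), 49791) = Add(Add(-231454, -211197), 49791) = Add(-442651, 49791) = -392860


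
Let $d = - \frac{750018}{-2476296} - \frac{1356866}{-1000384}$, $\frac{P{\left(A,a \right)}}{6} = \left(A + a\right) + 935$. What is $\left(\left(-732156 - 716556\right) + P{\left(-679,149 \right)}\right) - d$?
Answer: $- \frac{10663100321295061}{7372758624} \approx -1.4463 \cdot 10^{6}$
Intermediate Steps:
$P{\left(A,a \right)} = 5610 + 6 A + 6 a$ ($P{\left(A,a \right)} = 6 \left(\left(A + a\right) + 935\right) = 6 \left(935 + A + a\right) = 5610 + 6 A + 6 a$)
$d = \frac{12233059093}{7372758624}$ ($d = \left(-750018\right) \left(- \frac{1}{2476296}\right) - - \frac{96919}{71456} = \frac{125003}{412716} + \frac{96919}{71456} = \frac{12233059093}{7372758624} \approx 1.6592$)
$\left(\left(-732156 - 716556\right) + P{\left(-679,149 \right)}\right) - d = \left(\left(-732156 - 716556\right) + \left(5610 + 6 \left(-679\right) + 6 \cdot 149\right)\right) - \frac{12233059093}{7372758624} = \left(-1448712 + \left(5610 - 4074 + 894\right)\right) - \frac{12233059093}{7372758624} = \left(-1448712 + 2430\right) - \frac{12233059093}{7372758624} = -1446282 - \frac{12233059093}{7372758624} = - \frac{10663100321295061}{7372758624}$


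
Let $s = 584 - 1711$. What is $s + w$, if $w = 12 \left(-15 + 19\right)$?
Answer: $-1079$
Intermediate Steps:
$s = -1127$ ($s = 584 - 1711 = -1127$)
$w = 48$ ($w = 12 \cdot 4 = 48$)
$s + w = -1127 + 48 = -1079$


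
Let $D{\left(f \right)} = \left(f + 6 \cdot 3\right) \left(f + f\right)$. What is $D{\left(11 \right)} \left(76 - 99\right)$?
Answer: $-14674$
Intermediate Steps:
$D{\left(f \right)} = 2 f \left(18 + f\right)$ ($D{\left(f \right)} = \left(f + 18\right) 2 f = \left(18 + f\right) 2 f = 2 f \left(18 + f\right)$)
$D{\left(11 \right)} \left(76 - 99\right) = 2 \cdot 11 \left(18 + 11\right) \left(76 - 99\right) = 2 \cdot 11 \cdot 29 \left(-23\right) = 638 \left(-23\right) = -14674$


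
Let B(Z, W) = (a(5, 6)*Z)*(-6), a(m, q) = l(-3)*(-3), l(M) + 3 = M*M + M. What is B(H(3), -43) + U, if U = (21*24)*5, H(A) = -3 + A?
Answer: 2520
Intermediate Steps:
l(M) = -3 + M + M² (l(M) = -3 + (M*M + M) = -3 + (M² + M) = -3 + (M + M²) = -3 + M + M²)
U = 2520 (U = 504*5 = 2520)
a(m, q) = -9 (a(m, q) = (-3 - 3 + (-3)²)*(-3) = (-3 - 3 + 9)*(-3) = 3*(-3) = -9)
B(Z, W) = 54*Z (B(Z, W) = -9*Z*(-6) = 54*Z)
B(H(3), -43) + U = 54*(-3 + 3) + 2520 = 54*0 + 2520 = 0 + 2520 = 2520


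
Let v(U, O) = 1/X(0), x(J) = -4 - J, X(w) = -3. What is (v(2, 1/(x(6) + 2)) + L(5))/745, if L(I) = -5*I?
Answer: -76/2235 ≈ -0.034004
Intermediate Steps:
v(U, O) = -⅓ (v(U, O) = 1/(-3) = -⅓)
(v(2, 1/(x(6) + 2)) + L(5))/745 = (-⅓ - 5*5)/745 = (-⅓ - 25)*(1/745) = -76/3*1/745 = -76/2235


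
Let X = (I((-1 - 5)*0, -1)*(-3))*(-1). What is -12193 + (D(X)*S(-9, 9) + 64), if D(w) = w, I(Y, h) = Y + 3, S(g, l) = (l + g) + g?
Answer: -12210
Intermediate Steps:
S(g, l) = l + 2*g (S(g, l) = (g + l) + g = l + 2*g)
I(Y, h) = 3 + Y
X = 9 (X = ((3 + (-1 - 5)*0)*(-3))*(-1) = ((3 - 6*0)*(-3))*(-1) = ((3 + 0)*(-3))*(-1) = (3*(-3))*(-1) = -9*(-1) = 9)
-12193 + (D(X)*S(-9, 9) + 64) = -12193 + (9*(9 + 2*(-9)) + 64) = -12193 + (9*(9 - 18) + 64) = -12193 + (9*(-9) + 64) = -12193 + (-81 + 64) = -12193 - 17 = -12210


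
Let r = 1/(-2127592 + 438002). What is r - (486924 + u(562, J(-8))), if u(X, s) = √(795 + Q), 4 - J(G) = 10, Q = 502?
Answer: -822701921161/1689590 - √1297 ≈ -4.8696e+5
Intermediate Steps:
J(G) = -6 (J(G) = 4 - 1*10 = 4 - 10 = -6)
u(X, s) = √1297 (u(X, s) = √(795 + 502) = √1297)
r = -1/1689590 (r = 1/(-1689590) = -1/1689590 ≈ -5.9186e-7)
r - (486924 + u(562, J(-8))) = -1/1689590 - (486924 + √1297) = -1/1689590 + (-486924 - √1297) = -822701921161/1689590 - √1297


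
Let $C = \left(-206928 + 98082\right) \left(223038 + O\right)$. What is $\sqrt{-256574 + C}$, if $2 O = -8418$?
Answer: $2 i \sqrt{5954729477} \approx 1.5433 \cdot 10^{5} i$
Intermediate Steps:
$O = -4209$ ($O = \frac{1}{2} \left(-8418\right) = -4209$)
$C = -23818661334$ ($C = \left(-206928 + 98082\right) \left(223038 - 4209\right) = \left(-108846\right) 218829 = -23818661334$)
$\sqrt{-256574 + C} = \sqrt{-256574 - 23818661334} = \sqrt{-23818917908} = 2 i \sqrt{5954729477}$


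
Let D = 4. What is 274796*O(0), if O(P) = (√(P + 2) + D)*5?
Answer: 5495920 + 1373980*√2 ≈ 7.4390e+6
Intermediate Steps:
O(P) = 20 + 5*√(2 + P) (O(P) = (√(P + 2) + 4)*5 = (√(2 + P) + 4)*5 = (4 + √(2 + P))*5 = 20 + 5*√(2 + P))
274796*O(0) = 274796*(20 + 5*√(2 + 0)) = 274796*(20 + 5*√2) = 5495920 + 1373980*√2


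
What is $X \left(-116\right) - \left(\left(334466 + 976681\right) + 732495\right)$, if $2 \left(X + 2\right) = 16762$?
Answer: $-3015606$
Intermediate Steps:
$X = 8379$ ($X = -2 + \frac{1}{2} \cdot 16762 = -2 + 8381 = 8379$)
$X \left(-116\right) - \left(\left(334466 + 976681\right) + 732495\right) = 8379 \left(-116\right) - \left(\left(334466 + 976681\right) + 732495\right) = -971964 - \left(1311147 + 732495\right) = -971964 - 2043642 = -3015606$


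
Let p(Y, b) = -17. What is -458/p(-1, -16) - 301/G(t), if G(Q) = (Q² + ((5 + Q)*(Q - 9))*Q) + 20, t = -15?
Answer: 1541707/57035 ≈ 27.031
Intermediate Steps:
G(Q) = 20 + Q² + Q*(-9 + Q)*(5 + Q) (G(Q) = (Q² + ((5 + Q)*(-9 + Q))*Q) + 20 = (Q² + ((-9 + Q)*(5 + Q))*Q) + 20 = (Q² + Q*(-9 + Q)*(5 + Q)) + 20 = 20 + Q² + Q*(-9 + Q)*(5 + Q))
-458/p(-1, -16) - 301/G(t) = -458/(-17) - 301/(20 + (-15)³ - 45*(-15) - 3*(-15)²) = -458*(-1/17) - 301/(20 - 3375 + 675 - 3*225) = 458/17 - 301/(20 - 3375 + 675 - 675) = 458/17 - 301/(-3355) = 458/17 - 301*(-1/3355) = 458/17 + 301/3355 = 1541707/57035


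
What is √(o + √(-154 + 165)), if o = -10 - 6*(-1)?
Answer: √(-4 + √11) ≈ 0.82666*I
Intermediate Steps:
o = -4 (o = -10 + 6 = -4)
√(o + √(-154 + 165)) = √(-4 + √(-154 + 165)) = √(-4 + √11)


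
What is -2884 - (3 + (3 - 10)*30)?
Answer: -2677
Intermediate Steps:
-2884 - (3 + (3 - 10)*30) = -2884 - (3 - 7*30) = -2884 - (3 - 210) = -2884 - 1*(-207) = -2884 + 207 = -2677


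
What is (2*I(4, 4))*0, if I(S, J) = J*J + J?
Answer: 0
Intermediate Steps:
I(S, J) = J + J² (I(S, J) = J² + J = J + J²)
(2*I(4, 4))*0 = (2*(4*(1 + 4)))*0 = (2*(4*5))*0 = (2*20)*0 = 40*0 = 0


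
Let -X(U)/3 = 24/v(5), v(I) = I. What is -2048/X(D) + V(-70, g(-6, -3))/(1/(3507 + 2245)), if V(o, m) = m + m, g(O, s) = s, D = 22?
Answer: -309328/9 ≈ -34370.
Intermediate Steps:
V(o, m) = 2*m
X(U) = -72/5
-2048/X(D) + V(-70, g(-6, -3))/(1/(3507 + 2245)) = -2048/(-72/5) + (2*(-3))/(1/(3507 + 2245)) = -2048*(-5/72) - 6/(1/5752) = 1280/9 - 6/1/5752 = 1280/9 - 6*5752 = 1280/9 - 34512 = -309328/9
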